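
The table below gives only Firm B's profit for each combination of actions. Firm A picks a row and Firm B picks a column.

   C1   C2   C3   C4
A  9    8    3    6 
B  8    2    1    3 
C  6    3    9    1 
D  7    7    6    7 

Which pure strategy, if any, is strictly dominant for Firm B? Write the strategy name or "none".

C1 fails to dominate C2 at D (7=7).
C2 fails to dominate C1 at A (8<9).
C3 fails to dominate C1 at A (3<9).
C4 fails to dominate C1 at A (6<9).
No single strategy dominates all the others.

none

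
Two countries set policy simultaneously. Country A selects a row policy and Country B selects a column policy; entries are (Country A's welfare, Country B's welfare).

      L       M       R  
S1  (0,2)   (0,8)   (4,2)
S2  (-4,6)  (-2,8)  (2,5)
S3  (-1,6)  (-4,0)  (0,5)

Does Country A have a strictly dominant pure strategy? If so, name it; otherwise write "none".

S1

S1 vs S2: L: 0>-4, M: 0>-2, R: 4>2.
S1 vs S3: L: 0>-1, M: 0>-4, R: 4>0.
S1 strictly beats every other strategy against every opponent action, so it is strictly dominant.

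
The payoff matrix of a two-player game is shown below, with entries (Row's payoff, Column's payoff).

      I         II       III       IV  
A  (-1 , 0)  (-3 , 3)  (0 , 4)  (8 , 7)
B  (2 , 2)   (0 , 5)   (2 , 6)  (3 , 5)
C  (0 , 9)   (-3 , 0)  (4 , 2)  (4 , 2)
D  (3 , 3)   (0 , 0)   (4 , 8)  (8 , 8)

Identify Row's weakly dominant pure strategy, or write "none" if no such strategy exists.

D vs A: I: 3>-1, II: 0>-3, III: 4>0, IV: 8=8.
D vs B: I: 3>2, II: 0=0, III: 4>2, IV: 8>3.
D vs C: I: 3>0, II: 0>-3, III: 4=4, IV: 8>4.
D is at least as good as every other strategy against every opponent action, so it is weakly dominant.

D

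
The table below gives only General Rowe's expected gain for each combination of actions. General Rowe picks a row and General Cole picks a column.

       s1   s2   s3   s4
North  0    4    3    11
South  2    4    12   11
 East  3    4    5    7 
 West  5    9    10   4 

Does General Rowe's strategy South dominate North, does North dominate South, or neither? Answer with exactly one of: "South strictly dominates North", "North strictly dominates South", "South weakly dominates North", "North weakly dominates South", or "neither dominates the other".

South's payoffs vs North's, by General Cole's action — s1: 2>0, s2: 4=4, s3: 12>3, s4: 11=11.
South is at least as good everywhere and strictly better somewhere (tied only at s2, s4), so South weakly but not strictly dominates North.

South weakly dominates North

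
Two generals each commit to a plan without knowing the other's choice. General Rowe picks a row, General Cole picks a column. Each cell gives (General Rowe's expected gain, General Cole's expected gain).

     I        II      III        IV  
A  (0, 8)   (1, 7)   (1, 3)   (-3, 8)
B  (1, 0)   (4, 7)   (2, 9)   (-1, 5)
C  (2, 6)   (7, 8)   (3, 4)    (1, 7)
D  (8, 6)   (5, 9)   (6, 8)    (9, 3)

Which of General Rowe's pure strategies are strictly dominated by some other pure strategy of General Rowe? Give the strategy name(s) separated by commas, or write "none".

A is strictly dominated by B (I: 1>0, II: 4>1, III: 2>1, IV: -1>-3).
B: dominated, since C does at least as well everywhere (I: 2>1, II: 7>4, III: 3>2, IV: 1>-1).
C is not dominated — it holds its own against A at I (2>0); B at I (2>1); D at II (7>5).
D is not dominated — it holds its own against A at I (8>0); B at I (8>1); C at I (8>2).

A, B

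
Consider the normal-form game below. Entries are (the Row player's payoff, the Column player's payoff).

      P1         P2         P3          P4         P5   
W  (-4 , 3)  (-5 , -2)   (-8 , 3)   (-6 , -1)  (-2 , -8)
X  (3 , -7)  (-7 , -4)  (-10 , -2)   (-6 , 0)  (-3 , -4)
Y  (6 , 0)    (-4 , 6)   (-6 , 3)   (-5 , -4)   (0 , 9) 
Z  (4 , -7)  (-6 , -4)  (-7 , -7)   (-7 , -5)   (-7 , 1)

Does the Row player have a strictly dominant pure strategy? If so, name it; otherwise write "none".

Y

Y vs W: P1: 6>-4, P2: -4>-5, P3: -6>-8, P4: -5>-6, P5: 0>-2.
Y vs X: P1: 6>3, P2: -4>-7, P3: -6>-10, P4: -5>-6, P5: 0>-3.
Y vs Z: P1: 6>4, P2: -4>-6, P3: -6>-7, P4: -5>-7, P5: 0>-7.
Y strictly beats every other strategy against every opponent action, so it is strictly dominant.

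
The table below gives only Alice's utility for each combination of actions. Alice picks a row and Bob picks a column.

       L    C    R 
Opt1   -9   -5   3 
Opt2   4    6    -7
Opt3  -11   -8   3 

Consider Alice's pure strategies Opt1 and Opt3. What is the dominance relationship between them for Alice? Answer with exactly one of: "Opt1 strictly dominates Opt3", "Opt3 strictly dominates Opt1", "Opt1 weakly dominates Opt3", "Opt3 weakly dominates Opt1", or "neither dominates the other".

Opt1 weakly dominates Opt3

Opt1's payoffs vs Opt3's, by Bob's action — L: -9>-11, C: -5>-8, R: 3=3.
Opt1 is at least as good everywhere and strictly better somewhere (tied only at R), so Opt1 weakly but not strictly dominates Opt3.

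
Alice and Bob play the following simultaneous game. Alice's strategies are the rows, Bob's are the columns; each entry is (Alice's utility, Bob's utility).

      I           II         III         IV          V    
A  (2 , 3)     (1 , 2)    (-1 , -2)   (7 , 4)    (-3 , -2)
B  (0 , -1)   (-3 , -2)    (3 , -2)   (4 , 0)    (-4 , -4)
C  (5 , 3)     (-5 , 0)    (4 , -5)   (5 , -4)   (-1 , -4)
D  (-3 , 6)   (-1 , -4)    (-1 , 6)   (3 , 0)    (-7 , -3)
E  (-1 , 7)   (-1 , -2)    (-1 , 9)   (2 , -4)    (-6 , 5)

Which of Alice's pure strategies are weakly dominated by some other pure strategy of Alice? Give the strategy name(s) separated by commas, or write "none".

D, E

A is not dominated — it holds its own against B at I (2>0); C at II (1>-5); D at I (2>-3); E at I (2>-1).
Nothing dominates B: A at III (3>-1); C at II (-3>-5); D at I (0>-3); E at I (0>-1).
Nothing dominates C: A at I (5>2); B at I (5>0); D at I (5>-3); E at I (5>-1).
A weakly dominates D — I: 2>-3, II: 1>-1, III: -1=-1, IV: 7>3, V: -3>-7.
A weakly dominates E — I: 2>-1, II: 1>-1, III: -1=-1, IV: 7>2, V: -3>-6.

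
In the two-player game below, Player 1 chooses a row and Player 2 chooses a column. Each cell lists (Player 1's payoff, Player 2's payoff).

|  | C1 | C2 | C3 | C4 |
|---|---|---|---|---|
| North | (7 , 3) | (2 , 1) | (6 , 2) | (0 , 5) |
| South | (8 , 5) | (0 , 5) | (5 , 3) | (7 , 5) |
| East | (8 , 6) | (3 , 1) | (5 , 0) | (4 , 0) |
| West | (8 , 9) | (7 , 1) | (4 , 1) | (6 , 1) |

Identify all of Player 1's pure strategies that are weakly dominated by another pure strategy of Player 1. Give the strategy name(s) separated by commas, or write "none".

none

North is not dominated — it holds its own against South at C2 (2>0); East at C3 (6>5); West at C3 (6>4).
South is not dominated — it holds its own against North at C1 (8>7); East at C4 (7>4); West at C3 (5>4).
East is not dominated — it holds its own against North at C1 (8>7); South at C2 (3>0); West at C3 (5>4).
Nothing dominates West: North at C1 (8>7); South at C2 (7>0); East at C2 (7>3).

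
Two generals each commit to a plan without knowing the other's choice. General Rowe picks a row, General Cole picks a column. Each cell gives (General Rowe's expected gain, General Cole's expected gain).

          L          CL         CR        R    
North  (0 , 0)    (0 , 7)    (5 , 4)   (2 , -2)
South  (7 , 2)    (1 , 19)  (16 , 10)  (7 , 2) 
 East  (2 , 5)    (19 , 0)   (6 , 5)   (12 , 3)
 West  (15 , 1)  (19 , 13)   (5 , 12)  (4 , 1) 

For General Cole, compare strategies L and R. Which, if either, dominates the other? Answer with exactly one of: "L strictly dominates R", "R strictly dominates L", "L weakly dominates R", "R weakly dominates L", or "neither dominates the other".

L weakly dominates R

Compare L to R across every action of General Rowe: North: 0>-2, South: 2=2, East: 5>3, West: 1=1.
L is at least as good everywhere and strictly better somewhere (tied only at South, West), so L weakly but not strictly dominates R.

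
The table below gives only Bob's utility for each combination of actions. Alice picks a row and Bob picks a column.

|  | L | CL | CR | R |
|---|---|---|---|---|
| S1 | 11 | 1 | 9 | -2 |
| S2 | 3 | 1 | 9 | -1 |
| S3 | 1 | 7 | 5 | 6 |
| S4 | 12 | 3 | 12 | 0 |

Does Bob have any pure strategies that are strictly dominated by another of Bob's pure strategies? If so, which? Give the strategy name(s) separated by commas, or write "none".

L is not dominated — it holds its own against CL at S1 (11>1); CR at S1 (11>9); R at S1 (11>-2).
CL is not dominated — it holds its own against L at S3 (7>1); CR at S3 (7>5); R at S1 (1>-2).
CR is not dominated — it holds its own against L at S2 (9>3); CL at S1 (9>1); R at S1 (9>-2).
CL strictly dominates R — S1: 1>-2, S2: 1>-1, S3: 7>6, S4: 3>0.

R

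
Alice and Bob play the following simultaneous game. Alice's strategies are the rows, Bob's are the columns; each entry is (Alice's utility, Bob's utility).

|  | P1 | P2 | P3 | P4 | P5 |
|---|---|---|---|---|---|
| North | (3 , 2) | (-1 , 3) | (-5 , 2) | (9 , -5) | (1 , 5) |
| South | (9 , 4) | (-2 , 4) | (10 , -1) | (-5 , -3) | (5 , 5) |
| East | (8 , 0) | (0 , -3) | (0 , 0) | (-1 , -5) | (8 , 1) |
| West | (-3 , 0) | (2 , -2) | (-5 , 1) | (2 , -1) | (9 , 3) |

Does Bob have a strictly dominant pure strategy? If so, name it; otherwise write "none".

P5

P5 vs P1: North: 5>2, South: 5>4, East: 1>0, West: 3>0.
P5 vs P2: North: 5>3, South: 5>4, East: 1>-3, West: 3>-2.
P5 vs P3: North: 5>2, South: 5>-1, East: 1>0, West: 3>1.
P5 vs P4: North: 5>-5, South: 5>-3, East: 1>-5, West: 3>-1.
P5 strictly beats every other strategy against every opponent action, so it is strictly dominant.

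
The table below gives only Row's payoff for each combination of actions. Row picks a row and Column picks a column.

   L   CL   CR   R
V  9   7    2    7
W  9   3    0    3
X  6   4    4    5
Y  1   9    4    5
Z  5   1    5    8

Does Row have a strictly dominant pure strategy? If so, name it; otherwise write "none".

none

V fails to dominate W at L (9=9).
W fails to dominate V at L (9=9).
X fails to dominate V at L (6<9).
Y fails to dominate V at L (1<9).
Z fails to dominate V at L (5<9).
No single strategy dominates all the others.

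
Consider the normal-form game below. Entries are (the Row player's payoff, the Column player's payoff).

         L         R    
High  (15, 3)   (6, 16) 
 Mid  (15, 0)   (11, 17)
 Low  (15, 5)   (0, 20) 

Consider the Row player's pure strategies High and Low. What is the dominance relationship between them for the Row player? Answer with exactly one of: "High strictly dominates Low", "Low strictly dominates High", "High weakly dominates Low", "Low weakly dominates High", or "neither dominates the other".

High weakly dominates Low

Compare High to Low across every action of the Column player: L: 15=15, R: 6>0.
High is at least as good everywhere and strictly better somewhere (tied only at L), so High weakly but not strictly dominates Low.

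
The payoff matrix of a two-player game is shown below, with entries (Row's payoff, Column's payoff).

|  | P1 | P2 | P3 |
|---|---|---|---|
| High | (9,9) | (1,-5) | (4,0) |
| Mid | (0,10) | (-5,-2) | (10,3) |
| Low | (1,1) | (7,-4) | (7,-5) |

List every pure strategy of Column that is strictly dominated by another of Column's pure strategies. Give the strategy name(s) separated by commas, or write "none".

P2, P3

P1 is not dominated — it holds its own against P2 at High (9>-5); P3 at High (9>0).
P2 is strictly dominated by P1 (High: 9>-5, Mid: 10>-2, Low: 1>-4).
P3 is strictly dominated by P1 (High: 9>0, Mid: 10>3, Low: 1>-5).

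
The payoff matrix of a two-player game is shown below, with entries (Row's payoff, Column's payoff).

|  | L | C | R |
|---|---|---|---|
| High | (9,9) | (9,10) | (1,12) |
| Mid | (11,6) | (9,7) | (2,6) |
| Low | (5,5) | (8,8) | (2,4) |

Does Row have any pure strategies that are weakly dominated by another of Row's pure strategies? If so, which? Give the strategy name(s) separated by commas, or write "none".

High, Low

Mid weakly dominates High — L: 11>9, C: 9=9, R: 2>1.
Mid is not dominated — it holds its own against High at L (11>9); Low at L (11>5).
Low: dominated, since Mid does at least as well everywhere (L: 11>5, C: 9>8, R: 2=2).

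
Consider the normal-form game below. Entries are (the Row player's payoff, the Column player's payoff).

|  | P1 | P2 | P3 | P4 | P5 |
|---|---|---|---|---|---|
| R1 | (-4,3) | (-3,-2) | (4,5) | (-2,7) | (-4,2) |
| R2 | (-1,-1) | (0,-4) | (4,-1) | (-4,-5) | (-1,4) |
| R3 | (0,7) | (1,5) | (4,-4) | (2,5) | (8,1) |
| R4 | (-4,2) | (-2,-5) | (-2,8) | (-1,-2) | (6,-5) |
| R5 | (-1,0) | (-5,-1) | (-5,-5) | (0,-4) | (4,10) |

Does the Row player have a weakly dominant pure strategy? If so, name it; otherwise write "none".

R3 vs R1: P1: 0>-4, P2: 1>-3, P3: 4=4, P4: 2>-2, P5: 8>-4.
R3 vs R2: P1: 0>-1, P2: 1>0, P3: 4=4, P4: 2>-4, P5: 8>-1.
R3 vs R4: P1: 0>-4, P2: 1>-2, P3: 4>-2, P4: 2>-1, P5: 8>6.
R3 vs R5: P1: 0>-1, P2: 1>-5, P3: 4>-5, P4: 2>0, P5: 8>4.
R3 is at least as good as every other strategy against every opponent action, so it is weakly dominant.

R3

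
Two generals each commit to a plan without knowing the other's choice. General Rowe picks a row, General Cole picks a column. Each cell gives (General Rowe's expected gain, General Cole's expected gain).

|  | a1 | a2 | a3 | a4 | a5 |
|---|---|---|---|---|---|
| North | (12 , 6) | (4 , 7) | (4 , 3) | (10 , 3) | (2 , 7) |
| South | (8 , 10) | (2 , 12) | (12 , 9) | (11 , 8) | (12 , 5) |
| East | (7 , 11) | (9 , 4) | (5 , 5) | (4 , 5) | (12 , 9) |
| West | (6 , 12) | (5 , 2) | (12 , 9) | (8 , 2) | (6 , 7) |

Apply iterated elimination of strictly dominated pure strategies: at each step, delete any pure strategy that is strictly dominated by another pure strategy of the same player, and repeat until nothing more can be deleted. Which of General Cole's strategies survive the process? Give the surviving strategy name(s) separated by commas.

Column a3 is eliminated: a1 beats it against every remaining row (North: 6>3, South: 10>9, East: 11>5, West: 12>9).
Column a4 is eliminated: a1 beats it against every remaining row (North: 6>3, South: 10>8, East: 11>5, West: 12>2).
For General Rowe, East strictly dominates West on the remaining columns (a1: 7>6, a2: 9>5, a5: 12>6); eliminate West.
Among the remaining strategies, none is strictly dominated by another pure strategy of the same player, so the elimination stops.
Surviving strategies — General Rowe: {North, South, East}; General Cole: {a1, a2, a5}.

a1, a2, a5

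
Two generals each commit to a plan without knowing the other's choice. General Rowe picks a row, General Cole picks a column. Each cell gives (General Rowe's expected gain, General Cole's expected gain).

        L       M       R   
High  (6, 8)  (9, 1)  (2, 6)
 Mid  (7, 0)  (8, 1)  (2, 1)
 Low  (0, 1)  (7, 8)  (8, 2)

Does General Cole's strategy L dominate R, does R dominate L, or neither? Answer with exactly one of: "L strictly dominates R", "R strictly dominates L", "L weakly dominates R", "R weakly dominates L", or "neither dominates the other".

neither dominates the other

Compare L to R across every action of General Rowe: High: 8>6, Mid: 0<1, Low: 1<2.
L does better at High but worse at Mid, Low; neither strategy dominates the other.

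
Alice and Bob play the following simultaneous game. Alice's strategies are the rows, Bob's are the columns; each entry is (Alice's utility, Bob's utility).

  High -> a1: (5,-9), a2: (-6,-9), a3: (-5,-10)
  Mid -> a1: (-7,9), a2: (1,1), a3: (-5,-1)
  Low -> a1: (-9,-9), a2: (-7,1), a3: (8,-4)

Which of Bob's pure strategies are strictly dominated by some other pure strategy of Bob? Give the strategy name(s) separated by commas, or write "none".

a3

a1: no other strategy beats it everywhere (a2 at High (-9=-9); a3 at High (-9>-10)).
a2: no other strategy beats it everywhere (a1 at High (-9=-9); a3 at High (-9>-10)).
a3 is strictly dominated by a2 (High: -9>-10, Mid: 1>-1, Low: 1>-4).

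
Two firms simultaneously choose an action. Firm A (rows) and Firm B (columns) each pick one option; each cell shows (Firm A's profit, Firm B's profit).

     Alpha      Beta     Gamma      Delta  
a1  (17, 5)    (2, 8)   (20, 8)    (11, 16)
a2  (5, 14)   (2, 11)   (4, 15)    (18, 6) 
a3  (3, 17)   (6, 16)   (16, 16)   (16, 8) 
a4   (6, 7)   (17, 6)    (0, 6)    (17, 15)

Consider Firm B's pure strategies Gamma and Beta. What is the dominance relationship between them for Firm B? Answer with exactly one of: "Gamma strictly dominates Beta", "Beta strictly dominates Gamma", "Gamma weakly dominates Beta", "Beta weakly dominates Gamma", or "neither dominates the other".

Compare Gamma to Beta across each opponent action: a1: 8=8, a2: 15>11, a3: 16=16, a4: 6=6.
Gamma is at least as good everywhere and strictly better somewhere (tied only at a1, a3, a4), so Gamma weakly but not strictly dominates Beta.

Gamma weakly dominates Beta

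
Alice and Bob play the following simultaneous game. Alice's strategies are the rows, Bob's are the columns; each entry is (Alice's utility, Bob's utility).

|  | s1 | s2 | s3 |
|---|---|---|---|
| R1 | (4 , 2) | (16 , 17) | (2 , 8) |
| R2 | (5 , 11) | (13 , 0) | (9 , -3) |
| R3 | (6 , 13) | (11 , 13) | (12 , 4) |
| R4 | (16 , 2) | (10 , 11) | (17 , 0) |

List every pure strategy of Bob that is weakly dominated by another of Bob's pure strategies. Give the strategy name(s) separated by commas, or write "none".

s3

s1 is not dominated — it holds its own against s2 at R2 (11>0); s3 at R2 (11>-3).
s2 is not dominated — it holds its own against s1 at R1 (17>2); s3 at R1 (17>8).
s3: dominated, since s2 does at least as well everywhere (R1: 17>8, R2: 0>-3, R3: 13>4, R4: 11>0).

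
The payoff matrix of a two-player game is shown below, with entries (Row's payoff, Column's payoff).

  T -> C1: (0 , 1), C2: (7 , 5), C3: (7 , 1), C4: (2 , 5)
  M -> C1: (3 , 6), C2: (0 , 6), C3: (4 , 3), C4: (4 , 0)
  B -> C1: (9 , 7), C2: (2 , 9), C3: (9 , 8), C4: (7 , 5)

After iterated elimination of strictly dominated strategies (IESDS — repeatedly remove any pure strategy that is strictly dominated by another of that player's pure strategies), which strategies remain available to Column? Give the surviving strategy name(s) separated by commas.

For Row, B strictly dominates M on the remaining columns (C1: 9>3, C2: 2>0, C3: 9>4, C4: 7>4); eliminate M.
Column's strategy C1 is strictly dominated by C2 (T: 5>1, B: 9>7) and is removed.
For Column, C2 strictly dominates C3 on the remaining rows (T: 5>1, B: 9>8); eliminate C3.
Among the remaining strategies, none is strictly dominated by another pure strategy of the same player, so the elimination stops.
Surviving strategies — Row: {T, B}; Column: {C2, C4}.

C2, C4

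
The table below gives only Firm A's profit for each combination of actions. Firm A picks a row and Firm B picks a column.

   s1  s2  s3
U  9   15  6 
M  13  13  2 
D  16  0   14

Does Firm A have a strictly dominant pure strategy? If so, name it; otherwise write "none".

U fails to dominate M at s1 (9<13).
M fails to dominate U at s2 (13<15).
D fails to dominate U at s2 (0<15).
No single strategy dominates all the others.

none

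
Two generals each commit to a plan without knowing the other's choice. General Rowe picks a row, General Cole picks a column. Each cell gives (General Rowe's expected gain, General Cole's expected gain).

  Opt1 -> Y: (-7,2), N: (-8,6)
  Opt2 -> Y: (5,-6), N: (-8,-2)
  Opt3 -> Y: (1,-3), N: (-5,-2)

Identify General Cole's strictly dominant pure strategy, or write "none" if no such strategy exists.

N vs Y: Opt1: 6>2, Opt2: -2>-6, Opt3: -2>-3.
N strictly beats every other strategy against every opponent action, so it is strictly dominant.

N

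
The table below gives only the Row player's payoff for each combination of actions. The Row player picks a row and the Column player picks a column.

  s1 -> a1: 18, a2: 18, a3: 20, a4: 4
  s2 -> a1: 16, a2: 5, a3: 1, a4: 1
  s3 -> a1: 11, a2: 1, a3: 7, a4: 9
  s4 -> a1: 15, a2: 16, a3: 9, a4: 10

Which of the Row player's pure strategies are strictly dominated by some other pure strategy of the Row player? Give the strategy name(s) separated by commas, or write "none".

s2, s3

s1 is not dominated — it holds its own against s2 at a1 (18>16); s3 at a1 (18>11); s4 at a1 (18>15).
s2: dominated, since s1 does at least as well everywhere (a1: 18>16, a2: 18>5, a3: 20>1, a4: 4>1).
s3 is strictly dominated by s4 (a1: 15>11, a2: 16>1, a3: 9>7, a4: 10>9).
s4: no other strategy beats it everywhere (s1 at a4 (10>4); s2 at a2 (16>5); s3 at a1 (15>11)).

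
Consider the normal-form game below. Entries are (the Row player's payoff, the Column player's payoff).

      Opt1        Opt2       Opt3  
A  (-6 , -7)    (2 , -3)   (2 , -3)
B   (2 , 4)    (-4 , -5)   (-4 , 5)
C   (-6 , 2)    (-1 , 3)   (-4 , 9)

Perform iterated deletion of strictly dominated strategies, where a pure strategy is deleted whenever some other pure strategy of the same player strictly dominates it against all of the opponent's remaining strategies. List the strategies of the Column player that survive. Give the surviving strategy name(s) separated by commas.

The Column player's strategy Opt1 is strictly dominated by Opt3 (A: -3>-7, B: 5>4, C: 9>2) and is removed.
For the Row player, A strictly dominates B on the remaining columns (Opt2: 2>-4, Opt3: 2>-4); eliminate B.
The Row player's strategy C is strictly dominated by A (Opt2: 2>-1, Opt3: 2>-4) and is removed.
Among the remaining strategies, none is strictly dominated by another pure strategy of the same player, so the elimination stops.
Surviving strategies — the Row player: {A}; the Column player: {Opt2, Opt3}.

Opt2, Opt3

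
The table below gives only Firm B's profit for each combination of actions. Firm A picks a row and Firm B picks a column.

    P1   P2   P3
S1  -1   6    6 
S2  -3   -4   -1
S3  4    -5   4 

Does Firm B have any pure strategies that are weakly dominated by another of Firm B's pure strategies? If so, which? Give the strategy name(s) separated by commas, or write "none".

P3 weakly dominates P1 — S1: 6>-1, S2: -1>-3, S3: 4=4.
P3 weakly dominates P2 — S1: 6=6, S2: -1>-4, S3: 4>-5.
Nothing dominates P3: P1 at S1 (6>-1); P2 at S2 (-1>-4).

P1, P2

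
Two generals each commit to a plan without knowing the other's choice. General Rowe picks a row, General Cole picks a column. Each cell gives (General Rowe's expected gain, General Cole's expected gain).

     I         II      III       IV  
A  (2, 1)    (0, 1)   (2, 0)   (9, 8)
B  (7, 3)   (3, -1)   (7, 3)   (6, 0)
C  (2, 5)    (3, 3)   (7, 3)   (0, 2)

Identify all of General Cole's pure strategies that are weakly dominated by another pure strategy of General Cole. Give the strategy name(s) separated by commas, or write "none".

I is not dominated — it holds its own against II at B (3>-1); III at A (1>0); IV at B (3>0).
II is weakly dominated by I (A: 1=1, B: 3>-1, C: 5>3).
I weakly dominates III — A: 1>0, B: 3=3, C: 5>3.
Nothing dominates IV: I at A (8>1); II at A (8>1); III at A (8>0).

II, III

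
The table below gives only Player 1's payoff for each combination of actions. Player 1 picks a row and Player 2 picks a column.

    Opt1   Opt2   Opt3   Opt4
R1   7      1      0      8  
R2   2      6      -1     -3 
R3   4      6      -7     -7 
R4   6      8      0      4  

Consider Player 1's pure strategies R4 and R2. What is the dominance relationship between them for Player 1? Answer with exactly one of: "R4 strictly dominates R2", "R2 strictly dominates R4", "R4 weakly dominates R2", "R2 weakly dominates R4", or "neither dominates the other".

R4 strictly dominates R2

R4's payoffs vs R2's, by Player 2's action — Opt1: 6>2, Opt2: 8>6, Opt3: 0>-1, Opt4: 4>-3.
Every comparison favours R4, so R4 strictly dominates R2.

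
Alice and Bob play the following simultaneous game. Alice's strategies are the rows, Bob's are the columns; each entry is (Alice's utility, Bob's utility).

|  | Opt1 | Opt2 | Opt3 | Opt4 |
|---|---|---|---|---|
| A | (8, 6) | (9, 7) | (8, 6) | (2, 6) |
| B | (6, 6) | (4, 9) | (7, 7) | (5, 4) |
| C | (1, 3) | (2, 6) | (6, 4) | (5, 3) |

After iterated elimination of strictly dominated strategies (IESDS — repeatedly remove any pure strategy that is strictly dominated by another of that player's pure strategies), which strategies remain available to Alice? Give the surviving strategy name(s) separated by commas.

Column Opt1 is eliminated: Opt2 beats it against every remaining row (A: 7>6, B: 9>6, C: 6>3).
For Bob, Opt2 strictly dominates Opt3 on the remaining rows (A: 7>6, B: 9>7, C: 6>4); eliminate Opt3.
Bob's strategy Opt4 is strictly dominated by Opt2 (A: 7>6, B: 9>4, C: 6>3) and is removed.
Alice's strategy B is strictly dominated by A (Opt2: 9>4) and is removed.
Row C is eliminated: A beats it against every remaining column (Opt2: 9>2).
Among the remaining strategies, none is strictly dominated by another pure strategy of the same player, so the elimination stops.
Surviving strategies — Alice: {A}; Bob: {Opt2}.

A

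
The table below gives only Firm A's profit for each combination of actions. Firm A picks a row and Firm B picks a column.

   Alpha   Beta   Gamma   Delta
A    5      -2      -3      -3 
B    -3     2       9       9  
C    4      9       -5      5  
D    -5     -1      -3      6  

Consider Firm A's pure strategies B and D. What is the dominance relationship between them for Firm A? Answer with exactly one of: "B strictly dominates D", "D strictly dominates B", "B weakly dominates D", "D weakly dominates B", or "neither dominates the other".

B strictly dominates D

B's payoffs vs D's, by Firm B's action — Alpha: -3>-5, Beta: 2>-1, Gamma: 9>-3, Delta: 9>6.
B gives a strictly higher payoff against each opponent action, so B strictly dominates D.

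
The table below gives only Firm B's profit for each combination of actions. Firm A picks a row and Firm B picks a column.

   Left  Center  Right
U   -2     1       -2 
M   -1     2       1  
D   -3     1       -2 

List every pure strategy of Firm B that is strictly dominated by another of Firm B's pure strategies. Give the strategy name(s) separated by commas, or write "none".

Center strictly dominates Left — U: 1>-2, M: 2>-1, D: 1>-3.
Nothing dominates Center: Left at U (1>-2); Right at U (1>-2).
Right: dominated, since Center does at least as well everywhere (U: 1>-2, M: 2>1, D: 1>-2).

Left, Right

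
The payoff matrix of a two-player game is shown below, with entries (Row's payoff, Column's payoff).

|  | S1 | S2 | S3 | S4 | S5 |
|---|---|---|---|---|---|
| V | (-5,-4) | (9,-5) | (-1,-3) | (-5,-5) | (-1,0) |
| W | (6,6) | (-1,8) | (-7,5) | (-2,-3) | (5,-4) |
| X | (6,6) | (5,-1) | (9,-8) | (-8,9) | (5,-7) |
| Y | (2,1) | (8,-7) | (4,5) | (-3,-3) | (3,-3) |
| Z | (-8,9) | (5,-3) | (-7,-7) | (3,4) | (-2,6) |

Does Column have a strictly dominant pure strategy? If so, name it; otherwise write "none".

none

S1 fails to dominate S2 at W (6<8).
S2 fails to dominate S1 at V (-5<-4).
S3 fails to dominate S1 at W (5<6).
S4 fails to dominate S1 at V (-5<-4).
S5 fails to dominate S1 at W (-4<6).
No single strategy dominates all the others.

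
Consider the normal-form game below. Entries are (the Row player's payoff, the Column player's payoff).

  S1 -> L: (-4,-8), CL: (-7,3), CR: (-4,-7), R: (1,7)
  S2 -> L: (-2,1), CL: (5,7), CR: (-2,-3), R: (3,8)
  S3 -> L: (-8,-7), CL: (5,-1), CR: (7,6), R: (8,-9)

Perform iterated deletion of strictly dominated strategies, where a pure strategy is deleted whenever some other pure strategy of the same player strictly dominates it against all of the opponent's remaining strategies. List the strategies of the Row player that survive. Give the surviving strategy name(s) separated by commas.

S2, S3

The Row player's strategy S1 is strictly dominated by S2 (L: -2>-4, CL: 5>-7, CR: -2>-4, R: 3>1) and is removed.
Column L is eliminated: CL beats it against every remaining row (S2: 7>1, S3: -1>-7).
Among the remaining strategies, none is strictly dominated by another pure strategy of the same player, so the elimination stops.
Surviving strategies — the Row player: {S2, S3}; the Column player: {CL, CR, R}.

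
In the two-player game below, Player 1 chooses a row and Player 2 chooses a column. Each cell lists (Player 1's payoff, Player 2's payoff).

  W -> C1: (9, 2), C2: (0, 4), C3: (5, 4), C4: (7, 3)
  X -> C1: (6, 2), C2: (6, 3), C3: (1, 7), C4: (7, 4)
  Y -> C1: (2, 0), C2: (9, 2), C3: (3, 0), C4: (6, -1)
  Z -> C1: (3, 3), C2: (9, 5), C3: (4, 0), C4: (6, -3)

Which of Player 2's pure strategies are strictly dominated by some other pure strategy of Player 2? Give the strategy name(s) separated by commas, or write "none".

C1: dominated, since C2 does at least as well everywhere (W: 4>2, X: 3>2, Y: 2>0, Z: 5>3).
C2: no other strategy beats it everywhere (C1 at W (4>2); C3 at W (4=4); C4 at W (4>3)).
C3: no other strategy beats it everywhere (C1 at W (4>2); C2 at W (4=4); C4 at W (4>3)).
C4 is strictly dominated by C3 (W: 4>3, X: 7>4, Y: 0>-1, Z: 0>-3).

C1, C4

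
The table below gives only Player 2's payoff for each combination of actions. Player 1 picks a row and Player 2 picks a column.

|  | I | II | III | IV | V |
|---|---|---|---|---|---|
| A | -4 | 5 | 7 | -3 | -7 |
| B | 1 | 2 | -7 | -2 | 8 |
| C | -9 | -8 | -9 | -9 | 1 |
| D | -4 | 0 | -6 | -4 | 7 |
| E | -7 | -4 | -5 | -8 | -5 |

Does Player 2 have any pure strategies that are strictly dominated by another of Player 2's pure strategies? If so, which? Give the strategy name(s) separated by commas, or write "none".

I: dominated, since II does at least as well everywhere (A: 5>-4, B: 2>1, C: -8>-9, D: 0>-4, E: -4>-7).
II: no other strategy beats it everywhere (I at A (5>-4); III at B (2>-7); IV at A (5>-3); V at A (5>-7)).
Nothing dominates III: I at A (7>-4); II at A (7>5); IV at A (7>-3); V at A (7>-7).
II strictly dominates IV — A: 5>-3, B: 2>-2, C: -8>-9, D: 0>-4, E: -4>-8.
V is not dominated — it holds its own against I at B (8>1); II at B (8>2); III at B (8>-7); IV at B (8>-2).

I, IV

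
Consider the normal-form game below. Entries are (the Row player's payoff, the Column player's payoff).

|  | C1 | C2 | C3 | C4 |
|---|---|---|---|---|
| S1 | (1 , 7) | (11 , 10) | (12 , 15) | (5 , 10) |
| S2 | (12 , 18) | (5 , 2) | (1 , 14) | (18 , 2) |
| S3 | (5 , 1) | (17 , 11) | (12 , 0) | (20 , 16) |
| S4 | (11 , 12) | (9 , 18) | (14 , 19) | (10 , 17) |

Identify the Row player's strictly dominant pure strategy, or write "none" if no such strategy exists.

S1 fails to dominate S2 at C1 (1<12).
S2 fails to dominate S1 at C2 (5<11).
S3 fails to dominate S1 at C3 (12=12).
S4 fails to dominate S1 at C2 (9<11).
No single strategy dominates all the others.

none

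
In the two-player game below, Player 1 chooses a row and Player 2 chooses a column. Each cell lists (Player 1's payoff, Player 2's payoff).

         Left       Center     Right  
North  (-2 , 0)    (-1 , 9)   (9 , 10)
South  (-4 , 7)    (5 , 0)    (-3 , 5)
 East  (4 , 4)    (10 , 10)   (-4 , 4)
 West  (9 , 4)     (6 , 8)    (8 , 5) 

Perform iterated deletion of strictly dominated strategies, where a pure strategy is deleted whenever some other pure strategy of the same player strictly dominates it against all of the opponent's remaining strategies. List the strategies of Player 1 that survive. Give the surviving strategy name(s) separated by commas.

For Player 1, West strictly dominates South on the remaining columns (Left: 9>-4, Center: 6>5, Right: 8>-3); eliminate South.
Column Left is eliminated: Center beats it against every remaining row (North: 9>0, East: 10>4, West: 8>4).
Among the remaining strategies, none is strictly dominated by another pure strategy of the same player, so the elimination stops.
Surviving strategies — Player 1: {North, East, West}; Player 2: {Center, Right}.

North, East, West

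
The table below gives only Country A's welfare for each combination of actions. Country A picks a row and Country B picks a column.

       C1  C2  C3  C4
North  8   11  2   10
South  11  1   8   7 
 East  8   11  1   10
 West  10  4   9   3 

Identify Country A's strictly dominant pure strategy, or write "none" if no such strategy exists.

North fails to dominate South at C1 (8<11).
South fails to dominate North at C2 (1<11).
East fails to dominate North at C1 (8=8).
West fails to dominate North at C2 (4<11).
No single strategy dominates all the others.

none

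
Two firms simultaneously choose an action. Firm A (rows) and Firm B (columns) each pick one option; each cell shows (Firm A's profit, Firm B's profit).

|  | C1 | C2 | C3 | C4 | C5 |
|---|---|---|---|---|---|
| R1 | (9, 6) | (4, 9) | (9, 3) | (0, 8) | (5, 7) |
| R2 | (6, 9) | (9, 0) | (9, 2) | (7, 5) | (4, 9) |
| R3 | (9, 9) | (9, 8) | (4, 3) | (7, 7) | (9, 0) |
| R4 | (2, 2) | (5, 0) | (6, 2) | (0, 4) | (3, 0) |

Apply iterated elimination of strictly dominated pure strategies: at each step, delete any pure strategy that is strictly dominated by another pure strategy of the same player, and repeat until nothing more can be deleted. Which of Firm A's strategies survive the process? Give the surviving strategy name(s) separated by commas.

Row R4 is eliminated: R2 beats it against every remaining column (C1: 6>2, C2: 9>5, C3: 9>6, C4: 7>0, C5: 4>3).
Column C3 is eliminated: C1 beats it against every remaining row (R1: 6>3, R2: 9>2, R3: 9>3).
Among the remaining strategies, none is strictly dominated by another pure strategy of the same player, so the elimination stops.
Surviving strategies — Firm A: {R1, R2, R3}; Firm B: {C1, C2, C4, C5}.

R1, R2, R3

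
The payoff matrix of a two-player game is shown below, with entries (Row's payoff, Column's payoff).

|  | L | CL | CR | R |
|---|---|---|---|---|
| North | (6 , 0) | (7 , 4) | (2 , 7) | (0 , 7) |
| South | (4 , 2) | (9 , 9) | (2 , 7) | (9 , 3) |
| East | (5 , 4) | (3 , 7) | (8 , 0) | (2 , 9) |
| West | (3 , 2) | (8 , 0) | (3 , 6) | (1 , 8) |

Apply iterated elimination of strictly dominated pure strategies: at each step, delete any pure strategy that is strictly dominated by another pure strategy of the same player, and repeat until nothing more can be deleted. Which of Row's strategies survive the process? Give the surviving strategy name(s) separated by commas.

For Column, R strictly dominates L on the remaining rows (North: 7>0, South: 3>2, East: 9>4, West: 8>2); eliminate L.
Row's strategy North is strictly dominated by West (CL: 8>7, CR: 3>2, R: 1>0) and is removed.
Among the remaining strategies, none is strictly dominated by another pure strategy of the same player, so the elimination stops.
Surviving strategies — Row: {South, East, West}; Column: {CL, CR, R}.

South, East, West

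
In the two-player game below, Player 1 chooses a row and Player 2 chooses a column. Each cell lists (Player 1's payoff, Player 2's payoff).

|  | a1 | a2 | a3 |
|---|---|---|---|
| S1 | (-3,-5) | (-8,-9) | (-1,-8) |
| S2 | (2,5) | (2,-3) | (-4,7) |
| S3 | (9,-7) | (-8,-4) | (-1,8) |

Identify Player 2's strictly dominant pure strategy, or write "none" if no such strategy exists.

none

a1 fails to dominate a2 at S3 (-7<-4).
a2 fails to dominate a1 at S1 (-9<-5).
a3 fails to dominate a1 at S1 (-8<-5).
No single strategy dominates all the others.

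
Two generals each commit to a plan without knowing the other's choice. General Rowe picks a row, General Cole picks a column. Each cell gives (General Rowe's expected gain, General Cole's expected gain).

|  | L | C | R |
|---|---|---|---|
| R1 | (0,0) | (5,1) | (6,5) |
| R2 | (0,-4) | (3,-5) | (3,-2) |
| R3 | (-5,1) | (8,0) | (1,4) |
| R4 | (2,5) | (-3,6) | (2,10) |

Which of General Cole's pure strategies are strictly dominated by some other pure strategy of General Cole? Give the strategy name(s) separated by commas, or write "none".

L is strictly dominated by R (R1: 5>0, R2: -2>-4, R3: 4>1, R4: 10>5).
C: dominated, since R does at least as well everywhere (R1: 5>1, R2: -2>-5, R3: 4>0, R4: 10>6).
R: no other strategy beats it everywhere (L at R1 (5>0); C at R1 (5>1)).

L, C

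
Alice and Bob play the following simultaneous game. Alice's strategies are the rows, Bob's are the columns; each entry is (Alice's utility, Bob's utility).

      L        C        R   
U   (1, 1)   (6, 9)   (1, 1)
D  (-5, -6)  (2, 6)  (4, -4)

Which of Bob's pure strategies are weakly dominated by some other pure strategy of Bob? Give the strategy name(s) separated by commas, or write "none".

L, R

C weakly dominates L — U: 9>1, D: 6>-6.
Nothing dominates C: L at U (9>1); R at U (9>1).
R: dominated, since C does at least as well everywhere (U: 9>1, D: 6>-4).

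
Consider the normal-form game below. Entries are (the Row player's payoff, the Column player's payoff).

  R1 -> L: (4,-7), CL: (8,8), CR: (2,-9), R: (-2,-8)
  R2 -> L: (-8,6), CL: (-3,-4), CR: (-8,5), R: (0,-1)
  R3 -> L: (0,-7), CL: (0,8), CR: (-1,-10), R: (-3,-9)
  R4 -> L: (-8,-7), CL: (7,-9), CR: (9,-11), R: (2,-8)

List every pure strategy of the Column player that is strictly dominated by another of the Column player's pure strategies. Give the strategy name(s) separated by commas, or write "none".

CR, R

L: no other strategy beats it everywhere (CL at R2 (6>-4); CR at R1 (-7>-9); R at R1 (-7>-8)).
Nothing dominates CL: L at R1 (8>-7); CR at R1 (8>-9); R at R1 (8>-8).
L strictly dominates CR — R1: -7>-9, R2: 6>5, R3: -7>-10, R4: -7>-11.
L strictly dominates R — R1: -7>-8, R2: 6>-1, R3: -7>-9, R4: -7>-8.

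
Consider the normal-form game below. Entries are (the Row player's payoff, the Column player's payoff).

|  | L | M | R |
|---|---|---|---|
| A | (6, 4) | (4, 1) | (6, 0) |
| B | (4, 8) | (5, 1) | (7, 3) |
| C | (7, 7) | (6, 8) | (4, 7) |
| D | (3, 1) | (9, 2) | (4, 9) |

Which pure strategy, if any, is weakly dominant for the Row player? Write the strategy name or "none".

A fails to dominate B at M (4<5).
B fails to dominate A at L (4<6).
C fails to dominate A at R (4<6).
D fails to dominate A at L (3<6).
No single strategy dominates all the others.

none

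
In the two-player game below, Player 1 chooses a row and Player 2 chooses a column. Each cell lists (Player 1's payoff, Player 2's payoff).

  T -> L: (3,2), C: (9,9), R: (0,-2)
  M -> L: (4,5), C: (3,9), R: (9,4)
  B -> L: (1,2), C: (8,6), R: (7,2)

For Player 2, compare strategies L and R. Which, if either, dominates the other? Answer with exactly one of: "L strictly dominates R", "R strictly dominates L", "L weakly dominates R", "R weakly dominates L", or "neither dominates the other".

L's payoffs vs R's, by Player 1's action — T: 2>-2, M: 5>4, B: 2=2.
L is at least as good everywhere and strictly better somewhere (tied only at B), so L weakly but not strictly dominates R.

L weakly dominates R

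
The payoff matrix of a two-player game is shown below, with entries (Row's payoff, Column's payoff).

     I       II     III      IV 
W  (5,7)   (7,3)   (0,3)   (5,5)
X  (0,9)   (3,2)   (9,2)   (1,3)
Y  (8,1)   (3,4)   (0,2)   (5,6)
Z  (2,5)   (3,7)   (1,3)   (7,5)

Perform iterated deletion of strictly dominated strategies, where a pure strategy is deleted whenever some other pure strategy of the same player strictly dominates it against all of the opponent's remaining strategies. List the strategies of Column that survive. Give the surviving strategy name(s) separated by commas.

I, II, IV

For Column, IV strictly dominates III on the remaining rows (W: 5>3, X: 3>2, Y: 6>2, Z: 5>3); eliminate III.
Row X is eliminated: W beats it against every remaining column (I: 5>0, II: 7>3, IV: 5>1).
Among the remaining strategies, none is strictly dominated by another pure strategy of the same player, so the elimination stops.
Surviving strategies — Row: {W, Y, Z}; Column: {I, II, IV}.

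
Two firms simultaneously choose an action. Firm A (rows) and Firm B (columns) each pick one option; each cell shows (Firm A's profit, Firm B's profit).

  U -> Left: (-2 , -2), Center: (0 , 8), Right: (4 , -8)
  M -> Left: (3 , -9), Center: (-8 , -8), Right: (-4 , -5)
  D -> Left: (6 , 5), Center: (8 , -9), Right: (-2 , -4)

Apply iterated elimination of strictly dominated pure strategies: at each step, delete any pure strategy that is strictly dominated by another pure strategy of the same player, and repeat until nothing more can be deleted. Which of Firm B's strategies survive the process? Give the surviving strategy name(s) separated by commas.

Left

For Firm A, D strictly dominates M on the remaining columns (Left: 6>3, Center: 8>-8, Right: -2>-4); eliminate M.
Column Right is eliminated: Left beats it against every remaining row (U: -2>-8, D: 5>-4).
Firm A's strategy U is strictly dominated by D (Left: 6>-2, Center: 8>0) and is removed.
Firm B's strategy Center is strictly dominated by Left (D: 5>-9) and is removed.
Among the remaining strategies, none is strictly dominated by another pure strategy of the same player, so the elimination stops.
Surviving strategies — Firm A: {D}; Firm B: {Left}.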